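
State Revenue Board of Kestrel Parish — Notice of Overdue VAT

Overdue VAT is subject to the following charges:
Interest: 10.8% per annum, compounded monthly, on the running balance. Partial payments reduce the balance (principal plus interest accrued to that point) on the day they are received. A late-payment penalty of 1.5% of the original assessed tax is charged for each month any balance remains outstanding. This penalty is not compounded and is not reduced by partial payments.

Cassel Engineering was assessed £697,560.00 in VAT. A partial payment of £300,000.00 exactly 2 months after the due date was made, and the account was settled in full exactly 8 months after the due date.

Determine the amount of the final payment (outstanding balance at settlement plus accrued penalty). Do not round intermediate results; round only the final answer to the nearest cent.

£516,533.48

Monthly rate = 10.8% ÷ 12 = 0.9%
Balance at month 2: £697,560.0000 × (1 + 0.009)^2 = £710,172.5824…
After £300,000.00 payment: £710,172.5824… − £300,000.00 = £410,172.5824…
Balance at month 8: £410,172.5824… × (1 + 0.009)^6 = £432,826.2823…
Penalty: 8 × 1.5% × £697,560.00 = £83,707.20
Final settlement = outstanding balance + penalty = £432,826.2823… + £83,707.20 = £516,533.48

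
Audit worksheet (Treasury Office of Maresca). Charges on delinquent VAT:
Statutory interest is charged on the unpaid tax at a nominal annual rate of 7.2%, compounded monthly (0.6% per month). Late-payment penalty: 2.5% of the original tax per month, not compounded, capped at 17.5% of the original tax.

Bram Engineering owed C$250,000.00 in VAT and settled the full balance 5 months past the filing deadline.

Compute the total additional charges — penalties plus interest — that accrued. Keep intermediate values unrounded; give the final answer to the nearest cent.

Penalty: 5 × 2.5% × C$250,000.00 = C$31,250.00 (below the 17.5% cap of C$43,750.00)
Interest: C$250,000.00 × ((1 + 0.006)^5 − 1) = C$250,000.00 × 0.0303622… = C$7,590.5416…
Penalties + interest = C$31,250.0000 + C$7,590.5416… = C$38,840.54

C$38,840.54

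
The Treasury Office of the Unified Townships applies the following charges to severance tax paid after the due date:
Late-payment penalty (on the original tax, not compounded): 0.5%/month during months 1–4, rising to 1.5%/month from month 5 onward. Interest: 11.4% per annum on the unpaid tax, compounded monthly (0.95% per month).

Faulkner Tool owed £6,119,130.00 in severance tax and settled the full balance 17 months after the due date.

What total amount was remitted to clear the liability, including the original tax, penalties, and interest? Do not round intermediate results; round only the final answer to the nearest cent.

£8,501,777.80

Penalty, months 1–4: 4 × 0.5% × £6,119,130.00 = £122,382.60
Penalty, months 5–17: 13 × 1.5% × £6,119,130.00 = £1,193,230.35
Interest: £6,119,130.00 × ((1 + 0.0095)^17 − 1) = £6,119,130.00 × 0.1743769… = £1,067,034.8485…
Total = £6,119,130.00 + £1,315,612.9500 + £1,067,034.8485… = £8,501,777.80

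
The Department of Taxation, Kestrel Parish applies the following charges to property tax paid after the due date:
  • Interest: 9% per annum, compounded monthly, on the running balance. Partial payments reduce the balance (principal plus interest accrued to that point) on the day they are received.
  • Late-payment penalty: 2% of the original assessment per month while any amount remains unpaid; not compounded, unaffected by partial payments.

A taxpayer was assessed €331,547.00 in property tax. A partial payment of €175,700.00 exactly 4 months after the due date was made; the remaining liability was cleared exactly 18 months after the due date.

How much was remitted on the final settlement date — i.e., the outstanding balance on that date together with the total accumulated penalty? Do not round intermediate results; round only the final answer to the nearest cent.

Monthly rate = 9% ÷ 12 = 0.75%
Balance at month 4: €331,547.0000 × (1 + 0.0075)^4 = €341,605.8676…
After €175,700.00 payment: €341,605.8676… − €175,700.00 = €165,905.8676…
Balance at month 18: €165,905.8676… × (1 + 0.0075)^14 = €184,201.2248…
Penalty: 18 × 2% × €331,547.00 = €119,356.92
Final settlement = outstanding balance + penalty = €184,201.2248… + €119,356.92 = €303,558.14

€303,558.14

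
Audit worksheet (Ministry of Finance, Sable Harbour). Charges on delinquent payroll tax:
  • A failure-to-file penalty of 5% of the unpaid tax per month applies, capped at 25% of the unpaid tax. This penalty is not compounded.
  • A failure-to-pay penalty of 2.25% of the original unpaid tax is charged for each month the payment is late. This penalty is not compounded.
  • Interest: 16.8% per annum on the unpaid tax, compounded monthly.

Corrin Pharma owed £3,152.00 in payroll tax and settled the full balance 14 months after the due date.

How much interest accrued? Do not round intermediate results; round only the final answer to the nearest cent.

£677.28

Interest (16.8%/yr ÷ 12 = 1.4%/month): £3,152.00 × ((1 + 0.014)^14 − 1) = £677.2840…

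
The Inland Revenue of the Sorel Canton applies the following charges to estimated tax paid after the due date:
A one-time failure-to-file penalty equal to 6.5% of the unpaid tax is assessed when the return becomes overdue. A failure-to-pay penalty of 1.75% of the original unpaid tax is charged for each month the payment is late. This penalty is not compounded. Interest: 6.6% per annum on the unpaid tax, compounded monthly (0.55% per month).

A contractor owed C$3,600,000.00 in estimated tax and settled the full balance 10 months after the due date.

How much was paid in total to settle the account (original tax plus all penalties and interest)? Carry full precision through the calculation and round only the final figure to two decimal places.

Failure-to-file penalty: 6.5% × C$3,600,000.00 = C$234,000.00
Failure-to-pay penalty: 10 × 1.75% × C$3,600,000.00 = C$630,000.00
Interest: C$3,600,000.00 × ((1 + 0.0055)^10 − 1) = C$3,600,000.00 × 0.0563814… = C$202,973.0704…
Total = C$3,600,000.00 + C$864,000.0000 + C$202,973.0704… = C$4,666,973.07

C$4,666,973.07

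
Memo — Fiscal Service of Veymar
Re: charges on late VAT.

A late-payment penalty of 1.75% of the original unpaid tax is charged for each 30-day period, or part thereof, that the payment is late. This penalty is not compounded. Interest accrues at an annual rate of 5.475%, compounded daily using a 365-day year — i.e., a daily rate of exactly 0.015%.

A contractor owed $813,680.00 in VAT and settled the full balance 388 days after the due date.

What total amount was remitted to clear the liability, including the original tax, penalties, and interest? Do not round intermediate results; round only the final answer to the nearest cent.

$1,047,549.80

Penalty periods: ⌈388/30⌉ = 13; penalty = 13 × 1.75% × $813,680.00 = $185,112.20
Interest: $813,680.00 × ((1 + 0.00015)^388 − 1) = $813,680.00 × 0.05992233… = $48,757.6046…
Total = $813,680.00 + $185,112.2000 + $48,757.6046… = $1,047,549.80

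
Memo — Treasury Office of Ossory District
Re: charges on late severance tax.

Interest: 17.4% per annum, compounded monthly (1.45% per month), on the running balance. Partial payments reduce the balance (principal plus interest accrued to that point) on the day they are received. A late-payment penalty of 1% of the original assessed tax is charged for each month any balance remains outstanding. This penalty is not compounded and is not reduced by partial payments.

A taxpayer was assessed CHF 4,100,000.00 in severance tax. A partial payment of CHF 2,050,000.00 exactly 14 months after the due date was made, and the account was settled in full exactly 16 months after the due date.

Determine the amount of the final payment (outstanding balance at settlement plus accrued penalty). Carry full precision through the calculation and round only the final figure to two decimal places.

Balance at month 14: CHF 4,100,000.0000 × (1 + 0.0145)^14 = CHF 5,015,480.8425…
After CHF 2,050,000.00 payment: CHF 5,015,480.8425… − CHF 2,050,000.00 = CHF 2,965,480.8425…
Balance at month 16: CHF 2,965,480.8425… × (1 + 0.0145)^2 = CHF 3,052,103.2793…
Penalty: 16 × 1% × CHF 4,100,000.00 = CHF 656,000.00
Final settlement = outstanding balance + penalty = CHF 3,052,103.2793… + CHF 656,000.00 = CHF 3,708,103.28

CHF 3,708,103.28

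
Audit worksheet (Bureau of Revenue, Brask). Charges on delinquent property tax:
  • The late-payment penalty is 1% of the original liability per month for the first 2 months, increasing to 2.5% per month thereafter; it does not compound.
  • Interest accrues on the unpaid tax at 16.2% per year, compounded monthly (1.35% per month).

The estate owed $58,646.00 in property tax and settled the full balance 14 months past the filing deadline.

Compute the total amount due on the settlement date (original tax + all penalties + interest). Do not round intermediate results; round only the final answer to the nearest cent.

$89,523.97

Penalty, months 1–2: 2 × 1% × $58,646.00 = $1,172.92
Penalty, months 3–14: 12 × 2.5% × $58,646.00 = $17,593.80
Interest: $58,646.00 × ((1 + 0.0135)^14 − 1) = $58,646.00 × 0.2065145… = $12,111.2488…
Total = $58,646.00 + $18,766.7200 + $12,111.2488… = $89,523.97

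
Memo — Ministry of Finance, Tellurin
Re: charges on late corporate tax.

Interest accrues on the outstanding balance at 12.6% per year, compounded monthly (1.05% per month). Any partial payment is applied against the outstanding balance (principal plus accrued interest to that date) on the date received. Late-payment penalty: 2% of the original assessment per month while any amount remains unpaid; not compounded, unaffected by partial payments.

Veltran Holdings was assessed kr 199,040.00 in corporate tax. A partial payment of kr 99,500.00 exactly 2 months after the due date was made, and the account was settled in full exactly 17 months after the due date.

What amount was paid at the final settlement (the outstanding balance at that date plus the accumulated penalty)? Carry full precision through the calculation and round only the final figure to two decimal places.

kr 189,012.06

Balance at month 2: kr 199,040.0000 × (1 + 0.0105)^2 = kr 203,241.7842…
After kr 99,500.00 payment: kr 203,241.7842… − kr 99,500.00 = kr 103,741.7842…
Balance at month 17: kr 103,741.7842… × (1 + 0.0105)^15 = kr 121,338.4605…
Penalty: 17 × 2% × kr 199,040.00 = kr 67,673.60
Final settlement = outstanding balance + penalty = kr 121,338.4605… + kr 67,673.60 = kr 189,012.06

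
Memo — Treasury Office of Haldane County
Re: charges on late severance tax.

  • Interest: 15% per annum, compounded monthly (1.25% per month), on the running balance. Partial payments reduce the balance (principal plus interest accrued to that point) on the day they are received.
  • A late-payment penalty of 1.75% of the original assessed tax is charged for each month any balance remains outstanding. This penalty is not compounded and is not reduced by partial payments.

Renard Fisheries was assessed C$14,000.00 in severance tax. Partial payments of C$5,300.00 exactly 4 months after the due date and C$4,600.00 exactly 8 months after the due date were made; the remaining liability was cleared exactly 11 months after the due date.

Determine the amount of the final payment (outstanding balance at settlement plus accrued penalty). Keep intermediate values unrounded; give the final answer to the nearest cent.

C$8,188.77

Balance at month 4: C$14,000.0000 × (1 + 0.0125)^4 = C$14,713.2347…
After C$5,300.00 payment: C$14,713.2347… − C$5,300.00 = C$9,413.2347…
Balance at month 8: C$9,413.2347… × (1 + 0.0125)^4 = C$9,892.7951…
After C$4,600.00 payment: C$9,892.7951… − C$4,600.00 = C$5,292.7951…
Balance at month 11: C$5,292.7951… × (1 + 0.0125)^3 = C$5,493.7663…
Penalty: 11 × 1.75% × C$14,000.00 = C$2,695.00
Final settlement = outstanding balance + penalty = C$5,493.7663… + C$2,695.00 = C$8,188.77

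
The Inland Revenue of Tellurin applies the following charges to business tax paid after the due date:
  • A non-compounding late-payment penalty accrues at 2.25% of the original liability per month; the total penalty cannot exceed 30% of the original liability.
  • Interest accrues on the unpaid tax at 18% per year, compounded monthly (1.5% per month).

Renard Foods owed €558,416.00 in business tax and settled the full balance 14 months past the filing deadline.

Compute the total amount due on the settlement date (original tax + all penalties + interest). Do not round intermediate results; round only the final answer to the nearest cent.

€855,356.91

Penalty (uncapped): 14 × 2.25% × €558,416.00 = €175,901.04; cap = 30% × €558,416.00 = €167,524.80 → penalty = €167,524.80
Interest: €558,416.00 × ((1 + 0.015)^14 − 1) = €558,416.00 × 0.2317557… = €129,416.1081…
Total = €558,416.00 + €167,524.8000 + €129,416.1081… = €855,356.91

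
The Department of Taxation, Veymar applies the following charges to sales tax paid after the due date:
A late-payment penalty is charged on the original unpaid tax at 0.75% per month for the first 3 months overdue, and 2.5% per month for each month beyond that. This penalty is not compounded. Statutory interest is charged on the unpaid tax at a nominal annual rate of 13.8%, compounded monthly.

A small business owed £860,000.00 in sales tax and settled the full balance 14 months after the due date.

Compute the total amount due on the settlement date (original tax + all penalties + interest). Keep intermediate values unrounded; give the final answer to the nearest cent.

Penalty, months 1–3: 3 × 0.75% × £860,000.00 = £19,350.00
Penalty, months 4–14: 11 × 2.5% × £860,000.00 = £236,500.00
Interest (13.8%/yr ÷ 12 = 1.15%/month): £860,000.00 × ((1 + 0.0115)^14 − 1) = £149,301.3886…
Total = £860,000.00 + £255,850.0000 + £149,301.3886… = £1,265,151.39

£1,265,151.39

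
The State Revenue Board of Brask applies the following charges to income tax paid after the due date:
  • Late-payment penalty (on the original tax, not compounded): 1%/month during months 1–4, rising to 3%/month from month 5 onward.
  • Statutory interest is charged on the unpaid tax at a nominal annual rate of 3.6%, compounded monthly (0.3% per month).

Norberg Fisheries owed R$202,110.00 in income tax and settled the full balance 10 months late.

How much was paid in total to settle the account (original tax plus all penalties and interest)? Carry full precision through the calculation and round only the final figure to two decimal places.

R$252,720.01

Penalty, months 1–4: 4 × 1% × R$202,110.00 = R$8,084.40
Penalty, months 5–10: 6 × 3% × R$202,110.00 = R$36,379.80
Interest: R$202,110.00 × ((1 + 0.003)^10 − 1) = R$202,110.00 × 0.0304083… = R$6,145.8128…
Total = R$202,110.00 + R$44,464.2000 + R$6,145.8128… = R$252,720.01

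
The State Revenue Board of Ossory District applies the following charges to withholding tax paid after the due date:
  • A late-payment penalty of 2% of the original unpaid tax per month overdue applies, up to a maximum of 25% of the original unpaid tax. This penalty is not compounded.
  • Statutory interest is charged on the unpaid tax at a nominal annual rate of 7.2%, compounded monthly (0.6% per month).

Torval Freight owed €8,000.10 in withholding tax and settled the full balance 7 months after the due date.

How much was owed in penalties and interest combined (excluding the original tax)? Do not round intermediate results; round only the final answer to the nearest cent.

€1,462.13

Penalty: 7 × 2% × €8,000.10 = €1,120.01… (below the 25% cap of €2,000.03…)
Interest: €8,000.10 × ((1 + 0.006)^7 − 1) = €8,000.10 × 0.0427636… = €342.1131…
Penalties + interest = €1,120.0140 + €342.1131… = €1,462.13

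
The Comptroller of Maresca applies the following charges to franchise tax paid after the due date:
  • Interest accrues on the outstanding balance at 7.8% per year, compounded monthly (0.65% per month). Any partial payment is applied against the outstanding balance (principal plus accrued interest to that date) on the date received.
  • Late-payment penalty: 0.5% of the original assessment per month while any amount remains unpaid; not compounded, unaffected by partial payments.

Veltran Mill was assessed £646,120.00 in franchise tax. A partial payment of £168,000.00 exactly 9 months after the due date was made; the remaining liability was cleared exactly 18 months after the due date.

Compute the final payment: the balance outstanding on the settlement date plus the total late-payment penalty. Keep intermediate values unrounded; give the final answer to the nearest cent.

Balance at month 9: £646,120.0000 × (1 + 0.0065)^9 = £684,915.8198…
After £168,000.00 payment: £684,915.8198… − £168,000.00 = £516,915.8198…
Balance at month 18: £516,915.8198… × (1 + 0.0065)^9 = £547,953.6657…
Penalty: 18 × 0.5% × £646,120.00 = £58,150.80
Final settlement = outstanding balance + penalty = £547,953.6657… + £58,150.80 = £606,104.47

£606,104.47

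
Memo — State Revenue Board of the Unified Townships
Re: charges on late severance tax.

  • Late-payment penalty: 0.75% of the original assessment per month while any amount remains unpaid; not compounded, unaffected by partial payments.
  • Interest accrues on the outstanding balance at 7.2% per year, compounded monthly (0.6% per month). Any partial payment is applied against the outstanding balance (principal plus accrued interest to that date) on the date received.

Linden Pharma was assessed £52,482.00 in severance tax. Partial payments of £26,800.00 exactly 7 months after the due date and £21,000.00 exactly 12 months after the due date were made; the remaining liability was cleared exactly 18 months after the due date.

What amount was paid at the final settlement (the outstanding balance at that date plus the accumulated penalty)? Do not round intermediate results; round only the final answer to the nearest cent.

Balance at month 7: £52,482.0000 × (1 + 0.006)^7 = £54,726.3195…
After £26,800.00 payment: £54,726.3195… − £26,800.00 = £27,926.3195…
Balance at month 12: £27,926.3195… × (1 + 0.006)^5 = £28,774.2231…
After £21,000.00 payment: £28,774.2231… − £21,000.00 = £7,774.2231…
Balance at month 18: £7,774.2231… × (1 + 0.006)^6 = £8,058.3270…
Penalty: 18 × 0.75% × £52,482.00 = £7,085.07
Final settlement = outstanding balance + penalty = £8,058.3270… + £7,085.07 = £15,143.40

£15,143.40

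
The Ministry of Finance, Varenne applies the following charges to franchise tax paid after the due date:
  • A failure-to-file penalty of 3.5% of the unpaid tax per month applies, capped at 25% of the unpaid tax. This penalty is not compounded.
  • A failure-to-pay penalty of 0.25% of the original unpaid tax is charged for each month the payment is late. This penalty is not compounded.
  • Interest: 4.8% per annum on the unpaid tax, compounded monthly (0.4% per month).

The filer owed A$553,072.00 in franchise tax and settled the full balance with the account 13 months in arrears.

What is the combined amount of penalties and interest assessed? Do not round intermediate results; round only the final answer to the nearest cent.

Failure-to-file: 13 × 3.5% × A$553,072.00 = A$251,647.76, capped at 25% × A$553,072.00 = A$138,268.00
Failure-to-pay penalty: 13 × 0.25% × A$553,072.00 = A$17,974.84
Interest: A$553,072.00 × ((1 + 0.004)^13 − 1) = A$553,072.00 × 0.0532665… = A$29,460.2033…
Penalties + interest = A$156,242.8400 + A$29,460.2033… = A$185,703.04

A$185,703.04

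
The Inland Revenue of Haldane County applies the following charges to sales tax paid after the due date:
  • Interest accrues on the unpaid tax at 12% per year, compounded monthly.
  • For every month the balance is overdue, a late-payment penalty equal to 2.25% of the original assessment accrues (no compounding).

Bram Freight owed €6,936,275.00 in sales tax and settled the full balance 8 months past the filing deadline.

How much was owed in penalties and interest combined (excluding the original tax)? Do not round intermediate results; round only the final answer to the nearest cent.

€1,823,246.40

Late-payment penalty: 8 × 2.25% × €6,936,275.00 = €1,248,529.50
Interest (12%/yr ÷ 12 = 1%/month): €6,936,275.00 × ((1 + 0.01)^8 − 1) = €574,716.8958…
Penalties + interest = €1,248,529.5000 + €574,716.8958… = €1,823,246.40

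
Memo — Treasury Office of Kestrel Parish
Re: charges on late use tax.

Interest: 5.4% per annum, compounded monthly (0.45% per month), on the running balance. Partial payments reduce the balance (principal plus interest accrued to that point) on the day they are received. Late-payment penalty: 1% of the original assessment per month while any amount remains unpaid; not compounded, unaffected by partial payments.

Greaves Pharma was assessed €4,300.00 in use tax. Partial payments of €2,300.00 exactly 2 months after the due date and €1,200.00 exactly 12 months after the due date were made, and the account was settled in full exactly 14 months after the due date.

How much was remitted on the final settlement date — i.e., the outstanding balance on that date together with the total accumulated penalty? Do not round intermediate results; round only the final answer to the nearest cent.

€1,542.82

Balance at month 2: €4,300.0000 × (1 + 0.0045)^2 = €4,338.7871…
After €2,300.00 payment: €4,338.7871… − €2,300.00 = €2,038.7871…
Balance at month 12: €2,038.7871… × (1 + 0.0045)^10 = €2,132.4128…
After €1,200.00 payment: €2,132.4128… − €1,200.00 = €932.4128…
Balance at month 14: €932.4128… × (1 + 0.0045)^2 = €940.8234…
Penalty: 14 × 1% × €4,300.00 = €602.00
Final settlement = outstanding balance + penalty = €940.8234… + €602.00 = €1,542.82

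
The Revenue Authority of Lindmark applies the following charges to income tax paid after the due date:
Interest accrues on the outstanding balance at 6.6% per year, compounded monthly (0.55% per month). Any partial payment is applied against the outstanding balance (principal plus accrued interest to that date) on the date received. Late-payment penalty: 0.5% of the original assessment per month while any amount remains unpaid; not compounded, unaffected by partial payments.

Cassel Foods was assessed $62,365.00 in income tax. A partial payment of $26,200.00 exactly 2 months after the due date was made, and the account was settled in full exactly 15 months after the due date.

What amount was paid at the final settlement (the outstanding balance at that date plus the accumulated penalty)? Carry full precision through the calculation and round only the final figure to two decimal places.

$44,253.99

Balance at month 2: $62,365.0000 × (1 + 0.0055)^2 = $63,052.9015…
After $26,200.00 payment: $63,052.9015… − $26,200.00 = $36,852.9015…
Balance at month 15: $36,852.9015… × (1 + 0.0055)^13 = $39,576.6164…
Penalty: 15 × 0.5% × $62,365.00 = $4,677.38…
Final settlement = outstanding balance + penalty = $39,576.6164… + $4,677.38… = $44,253.99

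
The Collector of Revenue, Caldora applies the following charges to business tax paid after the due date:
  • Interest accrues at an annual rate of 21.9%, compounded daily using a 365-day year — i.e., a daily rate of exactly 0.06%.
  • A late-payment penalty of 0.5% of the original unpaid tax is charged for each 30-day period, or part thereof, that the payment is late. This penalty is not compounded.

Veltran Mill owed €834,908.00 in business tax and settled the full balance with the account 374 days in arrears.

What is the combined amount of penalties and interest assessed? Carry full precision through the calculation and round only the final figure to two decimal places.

Penalty periods: ⌈374/30⌉ = 13; penalty = 13 × 0.5% × €834,908.00 = €54,269.02
Interest: €834,908.00 × ((1 + 0.0006)^374 − 1) = €834,908.00 × 0.25148733… = €209,968.7826…
Penalties + interest = €54,269.0200 + €209,968.7826… = €264,237.80

€264,237.80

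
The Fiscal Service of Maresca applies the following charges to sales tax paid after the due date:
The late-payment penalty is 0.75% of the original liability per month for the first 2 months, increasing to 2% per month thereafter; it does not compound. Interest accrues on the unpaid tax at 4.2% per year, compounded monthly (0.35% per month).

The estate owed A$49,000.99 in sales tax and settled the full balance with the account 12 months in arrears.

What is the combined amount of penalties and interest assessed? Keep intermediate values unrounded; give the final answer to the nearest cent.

A$12,633.34

Penalty, months 1–2: 2 × 0.75% × A$49,000.99 = A$735.01…
Penalty, months 3–12: 10 × 2% × A$49,000.99 = A$9,800.20…
Interest: A$49,000.99 × ((1 + 0.0035)^12 − 1) = A$49,000.99 × 0.0428180… = A$2,098.1247…
Penalties + interest = A$10,535.2129… + A$2,098.1247… = A$12,633.34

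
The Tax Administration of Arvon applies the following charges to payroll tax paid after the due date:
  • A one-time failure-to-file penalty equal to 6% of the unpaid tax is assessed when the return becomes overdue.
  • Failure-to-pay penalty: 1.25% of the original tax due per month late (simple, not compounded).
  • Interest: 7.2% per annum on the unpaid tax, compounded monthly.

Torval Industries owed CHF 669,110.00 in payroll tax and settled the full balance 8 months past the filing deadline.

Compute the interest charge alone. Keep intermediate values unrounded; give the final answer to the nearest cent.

CHF 32,799.90

Interest (7.2%/yr ÷ 12 = 0.6%/month): CHF 669,110.00 × ((1 + 0.006)^8 − 1) = CHF 32,799.8974…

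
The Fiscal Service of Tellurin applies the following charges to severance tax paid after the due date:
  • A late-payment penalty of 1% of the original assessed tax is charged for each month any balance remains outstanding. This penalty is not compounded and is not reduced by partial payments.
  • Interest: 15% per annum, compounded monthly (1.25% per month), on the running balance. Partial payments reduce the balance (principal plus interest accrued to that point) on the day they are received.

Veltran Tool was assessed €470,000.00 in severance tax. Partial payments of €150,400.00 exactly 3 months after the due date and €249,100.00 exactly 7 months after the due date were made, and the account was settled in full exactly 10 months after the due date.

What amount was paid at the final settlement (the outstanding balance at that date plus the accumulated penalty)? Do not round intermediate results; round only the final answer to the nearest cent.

€156,544.88

Balance at month 3: €470,000.0000 × (1 + 0.0125)^3 = €487,846.2305…
After €150,400.00 payment: €487,846.2305… − €150,400.00 = €337,446.2305…
Balance at month 7: €337,446.2305… × (1 + 0.0125)^4 = €354,637.5424…
After €249,100.00 payment: €354,637.5424… − €249,100.00 = €105,537.5424…
Balance at month 10: €105,537.5424… × (1 + 0.0125)^3 = €109,544.8771…
Penalty: 10 × 1% × €470,000.00 = €47,000.00
Final settlement = outstanding balance + penalty = €109,544.8771… + €47,000.00 = €156,544.88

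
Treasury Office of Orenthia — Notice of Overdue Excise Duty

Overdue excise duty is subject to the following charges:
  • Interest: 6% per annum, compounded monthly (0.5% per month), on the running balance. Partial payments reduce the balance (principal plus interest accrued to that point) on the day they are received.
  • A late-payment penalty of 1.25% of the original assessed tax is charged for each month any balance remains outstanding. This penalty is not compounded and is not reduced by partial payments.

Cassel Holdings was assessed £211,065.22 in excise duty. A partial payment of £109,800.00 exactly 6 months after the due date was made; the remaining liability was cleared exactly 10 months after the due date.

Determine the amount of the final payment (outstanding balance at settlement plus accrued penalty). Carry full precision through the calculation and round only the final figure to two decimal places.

Balance at month 6: £211,065.2200 × (1 + 0.005)^6 = £217,476.8557…
After £109,800.00 payment: £217,476.8557… − £109,800.00 = £107,676.8557…
Balance at month 10: £107,676.8557… × (1 + 0.005)^4 = £109,846.5983…
Penalty: 10 × 1.25% × £211,065.22 = £26,383.15…
Final settlement = outstanding balance + penalty = £109,846.5983… + £26,383.15… = £136,229.75

£136,229.75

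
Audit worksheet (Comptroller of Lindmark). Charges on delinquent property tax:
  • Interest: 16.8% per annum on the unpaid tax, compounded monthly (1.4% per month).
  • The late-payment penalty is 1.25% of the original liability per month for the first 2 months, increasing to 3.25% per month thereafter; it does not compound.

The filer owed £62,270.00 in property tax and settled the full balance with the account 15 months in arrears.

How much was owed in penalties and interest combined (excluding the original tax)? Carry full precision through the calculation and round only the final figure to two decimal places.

Penalty, months 1–2: 2 × 1.25% × £62,270.00 = £1,556.75
Penalty, months 3–15: 13 × 3.25% × £62,270.00 = £26,309.08…
Interest: £62,270.00 × ((1 + 0.014)^15 − 1) = £62,270.00 × 0.2318826… = £14,439.3302…
Penalties + interest = £27,865.8250 + £14,439.3302… = £42,305.16

£42,305.16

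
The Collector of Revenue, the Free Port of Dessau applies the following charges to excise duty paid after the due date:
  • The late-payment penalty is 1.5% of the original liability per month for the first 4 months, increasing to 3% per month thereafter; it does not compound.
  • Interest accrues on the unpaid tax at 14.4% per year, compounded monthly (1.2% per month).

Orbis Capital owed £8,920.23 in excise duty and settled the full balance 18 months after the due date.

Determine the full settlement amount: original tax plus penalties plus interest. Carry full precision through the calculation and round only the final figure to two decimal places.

Penalty, months 1–4: 4 × 1.5% × £8,920.23 = £535.21…
Penalty, months 5–18: 14 × 3% × £8,920.23 = £3,746.50…
Interest: £8,920.23 × ((1 + 0.012)^18 − 1) = £8,920.23 × 0.2395077… = £2,136.4637…
Total = £8,920.23 + £4,281.7104 + £2,136.4637… = £15,338.40

£15,338.40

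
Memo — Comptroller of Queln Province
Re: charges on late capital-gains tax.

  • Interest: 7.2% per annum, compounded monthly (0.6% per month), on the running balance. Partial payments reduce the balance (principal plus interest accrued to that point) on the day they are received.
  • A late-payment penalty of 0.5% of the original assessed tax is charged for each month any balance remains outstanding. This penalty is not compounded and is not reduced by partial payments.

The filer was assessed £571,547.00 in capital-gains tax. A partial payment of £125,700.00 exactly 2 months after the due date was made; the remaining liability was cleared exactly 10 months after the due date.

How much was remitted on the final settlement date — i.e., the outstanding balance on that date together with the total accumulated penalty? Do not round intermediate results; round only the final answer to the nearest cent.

£503,496.21

Balance at month 2: £571,547.0000 × (1 + 0.006)^2 = £578,426.1397…
After £125,700.00 payment: £578,426.1397… − £125,700.00 = £452,726.1397…
Balance at month 10: £452,726.1397… × (1 + 0.006)^8 = £474,918.8598…
Penalty: 10 × 0.5% × £571,547.00 = £28,577.35
Final settlement = outstanding balance + penalty = £474,918.8598… + £28,577.35 = £503,496.21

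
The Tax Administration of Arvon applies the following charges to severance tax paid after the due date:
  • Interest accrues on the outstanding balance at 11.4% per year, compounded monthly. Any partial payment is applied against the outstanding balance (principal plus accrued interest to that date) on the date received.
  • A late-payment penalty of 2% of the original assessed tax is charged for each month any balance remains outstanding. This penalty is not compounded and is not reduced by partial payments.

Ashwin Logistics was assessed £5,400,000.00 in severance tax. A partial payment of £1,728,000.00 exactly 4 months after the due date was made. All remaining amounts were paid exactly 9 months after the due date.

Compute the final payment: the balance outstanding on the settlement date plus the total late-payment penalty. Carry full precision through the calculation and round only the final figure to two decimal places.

Monthly rate = 11.4% ÷ 12 = 0.95%
Balance at month 4: £5,400,000.0000 × (1 + 0.0095)^4 = £5,608,142.6633…
After £1,728,000.00 payment: £5,608,142.6633… − £1,728,000.00 = £3,880,142.6633…
Balance at month 9: £3,880,142.6633… × (1 + 0.0095)^5 = £4,067,984.6942…
Penalty: 9 × 2% × £5,400,000.00 = £972,000.00
Final settlement = outstanding balance + penalty = £4,067,984.6942… + £972,000.00 = £5,039,984.69

£5,039,984.69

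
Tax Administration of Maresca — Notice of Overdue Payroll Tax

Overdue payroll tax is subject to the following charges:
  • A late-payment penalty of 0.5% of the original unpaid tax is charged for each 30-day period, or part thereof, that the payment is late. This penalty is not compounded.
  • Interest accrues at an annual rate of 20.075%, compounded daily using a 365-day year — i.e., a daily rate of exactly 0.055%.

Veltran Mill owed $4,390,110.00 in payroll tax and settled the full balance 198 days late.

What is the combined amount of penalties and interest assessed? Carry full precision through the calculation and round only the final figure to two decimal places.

Penalty periods: ⌈198/30⌉ = 7; penalty = 7 × 0.5% × $4,390,110.00 = $153,653.85
Interest: $4,390,110.00 × ((1 + 0.00055)^198 − 1) = $4,390,110.00 × 0.11501746… = $504,939.2988…
Penalties + interest = $153,653.8500 + $504,939.2988… = $658,593.15

$658,593.15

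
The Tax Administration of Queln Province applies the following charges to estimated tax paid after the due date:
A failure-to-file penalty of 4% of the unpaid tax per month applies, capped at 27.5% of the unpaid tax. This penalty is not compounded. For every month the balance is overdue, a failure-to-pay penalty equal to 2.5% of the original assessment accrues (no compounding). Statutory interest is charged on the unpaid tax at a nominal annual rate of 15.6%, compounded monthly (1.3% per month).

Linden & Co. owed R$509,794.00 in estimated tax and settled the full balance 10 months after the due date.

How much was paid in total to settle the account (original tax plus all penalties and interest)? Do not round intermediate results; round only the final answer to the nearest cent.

Failure-to-file: 10 × 4% × R$509,794.00 = R$203,917.60, capped at 27.5% × R$509,794.00 = R$140,193.35
Failure-to-pay penalty: 10 × 2.5% × R$509,794.00 = R$127,448.50
Interest: R$509,794.00 × ((1 + 0.013)^10 − 1) = R$509,794.00 × 0.1378747… = R$70,287.7113…
Total = R$509,794.00 + R$267,641.8500 + R$70,287.7113… = R$847,723.56

R$847,723.56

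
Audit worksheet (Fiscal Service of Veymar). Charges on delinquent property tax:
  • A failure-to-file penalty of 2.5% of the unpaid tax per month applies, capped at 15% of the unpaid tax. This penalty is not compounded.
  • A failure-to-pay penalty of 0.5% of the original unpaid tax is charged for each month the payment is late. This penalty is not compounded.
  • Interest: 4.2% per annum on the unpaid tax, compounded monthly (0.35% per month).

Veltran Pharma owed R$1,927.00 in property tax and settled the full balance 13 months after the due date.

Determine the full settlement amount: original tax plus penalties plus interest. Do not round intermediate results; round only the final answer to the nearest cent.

Failure-to-file: 13 × 2.5% × R$1,927.00 = R$626.28…, capped at 15% × R$1,927.00 = R$289.05
Failure-to-pay penalty: 13 × 0.5% × R$1,927.00 = R$125.26…
Interest: R$1,927.00 × ((1 + 0.0035)^13 − 1) = R$1,927.00 × 0.0464679… = R$89.5436…
Total = R$1,927.00 + R$414.3050 + R$89.5436… = R$2,430.85

R$2,430.85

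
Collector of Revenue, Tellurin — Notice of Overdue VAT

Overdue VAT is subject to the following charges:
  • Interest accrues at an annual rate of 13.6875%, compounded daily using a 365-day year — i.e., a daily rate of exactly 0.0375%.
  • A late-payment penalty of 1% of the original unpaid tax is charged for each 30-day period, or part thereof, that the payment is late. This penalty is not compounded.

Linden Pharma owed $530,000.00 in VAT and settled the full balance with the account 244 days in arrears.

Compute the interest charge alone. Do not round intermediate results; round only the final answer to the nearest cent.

$50,772.93

Interest: $530,000.00 × ((1 + 0.000375)^244 − 1) = $530,000.00 × 0.09579798… = $50,772.9302…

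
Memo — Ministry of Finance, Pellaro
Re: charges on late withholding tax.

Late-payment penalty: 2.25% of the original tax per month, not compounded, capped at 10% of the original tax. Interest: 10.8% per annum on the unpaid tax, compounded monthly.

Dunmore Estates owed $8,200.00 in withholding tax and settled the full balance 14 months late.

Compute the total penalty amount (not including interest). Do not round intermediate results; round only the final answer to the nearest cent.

$820.00

Penalty (uncapped): 14 × 2.25% × $8,200.00 = $2,583.00; cap = 10% × $8,200.00 = $820.00 → penalty = $820.00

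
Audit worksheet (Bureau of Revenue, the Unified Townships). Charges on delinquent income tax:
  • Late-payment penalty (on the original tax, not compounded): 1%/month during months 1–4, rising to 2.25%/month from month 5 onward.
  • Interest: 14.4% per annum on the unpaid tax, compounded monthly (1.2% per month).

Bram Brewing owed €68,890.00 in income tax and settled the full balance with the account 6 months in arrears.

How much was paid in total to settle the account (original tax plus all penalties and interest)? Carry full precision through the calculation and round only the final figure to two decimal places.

Penalty, months 1–4: 4 × 1% × €68,890.00 = €2,755.60
Penalty, months 5–6: 2 × 2.25% × €68,890.00 = €3,100.05
Interest: €68,890.00 × ((1 + 0.012)^6 − 1) = €68,890.00 × 0.0741949… = €5,111.2848…
Total = €68,890.00 + €5,855.6500 + €5,111.2848… = €79,856.93

€79,856.93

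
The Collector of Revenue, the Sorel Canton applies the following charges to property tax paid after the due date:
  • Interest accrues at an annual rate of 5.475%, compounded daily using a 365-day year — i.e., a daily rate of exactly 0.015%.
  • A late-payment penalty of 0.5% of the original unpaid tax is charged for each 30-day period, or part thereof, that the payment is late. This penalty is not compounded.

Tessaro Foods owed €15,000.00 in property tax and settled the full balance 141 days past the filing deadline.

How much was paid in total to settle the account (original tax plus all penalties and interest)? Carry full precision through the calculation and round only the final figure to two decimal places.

Penalty periods: ⌈141/30⌉ = 5; penalty = 5 × 0.5% × €15,000.00 = €375.00
Interest: €15,000.00 × ((1 + 0.00015)^141 − 1) = €15,000.00 × 0.02137363… = €320.6044…
Total = €15,000.00 + €375.0000 + €320.6044… = €15,695.60

€15,695.60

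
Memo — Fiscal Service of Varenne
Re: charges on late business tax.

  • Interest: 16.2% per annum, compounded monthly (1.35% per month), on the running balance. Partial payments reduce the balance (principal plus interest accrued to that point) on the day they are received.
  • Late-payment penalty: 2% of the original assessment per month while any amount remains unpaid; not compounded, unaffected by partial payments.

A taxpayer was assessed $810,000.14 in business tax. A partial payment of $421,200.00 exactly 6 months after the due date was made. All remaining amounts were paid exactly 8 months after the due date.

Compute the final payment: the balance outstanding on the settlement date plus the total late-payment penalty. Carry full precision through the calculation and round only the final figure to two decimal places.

Balance at month 6: $810,000.1400 × (1 + 0.0135)^6 = $877,864.7531…
After $421,200.00 payment: $877,864.7531… − $421,200.00 = $456,664.7531…
Balance at month 8: $456,664.7531… × (1 + 0.0135)^2 = $469,077.9285…
Penalty: 8 × 2% × $810,000.14 = $129,600.02…
Final settlement = outstanding balance + penalty = $469,077.9285… + $129,600.02… = $598,677.95

$598,677.95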